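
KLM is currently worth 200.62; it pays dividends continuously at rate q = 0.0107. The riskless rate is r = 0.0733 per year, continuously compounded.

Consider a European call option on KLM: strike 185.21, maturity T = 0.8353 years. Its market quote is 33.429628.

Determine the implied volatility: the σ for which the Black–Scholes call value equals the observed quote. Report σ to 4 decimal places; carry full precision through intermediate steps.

sigma = 0.2743

At σ = 0.2743 the Black–Scholes value reproduces the quote:
σ√T = 0.2743·√0.8353 = 0.250696
d₁ = (ln(S/K) + (r−q+σ²/2)T) / (σ√T) = (ln(200.62/185.21) + (0.0733−0.0107+0.2743²/2)·0.8353) / 0.250696 = (0.079922 + 0.083714) / 0.250696 = 0.652728
d₂ = d₁ − σ√T = 0.652728 − 0.250696 = 0.402032
e^{−rT} = 0.940609
e^{−qT} = 0.991102
N(d₁) = 0.743034,  N(d₂) = 0.656170
V = S·e^{−qT}·N(d₁) − K·e^{−rT}·N(d₂) = 147.741146 − 114.311518 = 33.429628 (the observed quote) — the price is monotone increasing in volatility, hence this σ is the only solution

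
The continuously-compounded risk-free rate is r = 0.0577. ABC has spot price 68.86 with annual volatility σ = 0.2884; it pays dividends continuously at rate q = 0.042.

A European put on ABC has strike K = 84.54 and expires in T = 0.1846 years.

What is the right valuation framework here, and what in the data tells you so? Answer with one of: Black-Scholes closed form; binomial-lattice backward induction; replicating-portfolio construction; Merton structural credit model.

framework: Black-Scholes closed form

Key observation: everything needed for the exact continuous-time valuation of the European put on ABC (strike 84.54) is given, and no feature rules the closed form out.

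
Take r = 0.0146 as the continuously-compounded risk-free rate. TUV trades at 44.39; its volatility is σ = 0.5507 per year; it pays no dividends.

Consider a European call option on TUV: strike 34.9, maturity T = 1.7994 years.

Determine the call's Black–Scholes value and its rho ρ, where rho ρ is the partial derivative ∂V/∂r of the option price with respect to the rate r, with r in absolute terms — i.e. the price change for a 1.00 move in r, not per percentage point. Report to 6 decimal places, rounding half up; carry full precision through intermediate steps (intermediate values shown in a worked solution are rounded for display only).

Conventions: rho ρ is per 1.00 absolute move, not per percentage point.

σ√T = 0.5507·√1.7994 = 0.738718
d₁ = (ln(S/K) + (r+σ²/2)T) / (σ√T) = (ln(44.39/34.9) + (0.0146+0.5507²/2)·1.7994) / 0.738718 = (0.240527 + 0.299124) / 0.738718 = 0.730523
d₂ = d₁ − σ√T = 0.730523 − 0.738718 = -0.008195
e^{−rT} = 0.974071
N(d₁) = 0.767465,  N(d₂) = 0.496731
Call price V = S·N(d₁) − K·e^{−rT}·N(d₂) = 34.067764 − 16.886396 = 17.181368
ρ = K·T·e^{−rT}·N(d₂) = 30.385380

price = 17.181368
ρ = 30.385380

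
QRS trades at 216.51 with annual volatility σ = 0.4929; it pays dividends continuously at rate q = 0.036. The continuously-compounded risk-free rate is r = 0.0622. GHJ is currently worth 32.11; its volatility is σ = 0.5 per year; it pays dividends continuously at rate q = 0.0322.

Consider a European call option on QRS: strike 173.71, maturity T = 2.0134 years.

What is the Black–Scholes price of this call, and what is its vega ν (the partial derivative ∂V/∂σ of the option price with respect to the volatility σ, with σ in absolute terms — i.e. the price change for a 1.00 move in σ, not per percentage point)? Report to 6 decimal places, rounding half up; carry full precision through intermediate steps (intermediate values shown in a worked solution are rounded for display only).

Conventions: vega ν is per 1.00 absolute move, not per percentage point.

price = 76.013709
ν = 86.686825

σ√T = 0.4929·√2.0134 = 0.699397
d₁ = (ln(S/K) + (r−q+σ²/2)T) / (σ√T) = (ln(216.51/173.71) + (0.0622−0.036+0.4929²/2)·2.0134) / 0.699397 = (0.220249 + 0.297329) / 0.699397 = 0.740036
d₂ = d₁ − σ√T = 0.740036 − 0.699397 = 0.040638
e^{−rT} = 0.882291
e^{−qT} = 0.930082
N(d₁) = 0.770361,  N(d₂) = 0.516208
Call price V = S·e^{−qT}·N(d₁) − K·e^{−rT}·N(d₂) = 155.129154 − 79.115445 = 76.013709
φ(d₁) = (1/√(2π))·e^{−d₁²/2} = 0.303381
ν = S·e^{−qT}·φ(d₁)·√T = 86.686825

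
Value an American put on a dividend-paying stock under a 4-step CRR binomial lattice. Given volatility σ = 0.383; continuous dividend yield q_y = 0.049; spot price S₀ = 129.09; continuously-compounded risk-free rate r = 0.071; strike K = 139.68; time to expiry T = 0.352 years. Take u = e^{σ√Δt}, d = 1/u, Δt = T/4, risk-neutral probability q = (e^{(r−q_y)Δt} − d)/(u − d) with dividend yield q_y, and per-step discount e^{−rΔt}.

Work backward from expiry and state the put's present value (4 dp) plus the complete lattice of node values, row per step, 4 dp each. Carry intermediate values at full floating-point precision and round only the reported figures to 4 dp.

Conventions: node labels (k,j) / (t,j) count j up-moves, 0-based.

Δt=0.08800  u=1.12032  d=0.89260  q=0.48014  discount=0.99377
step 4 (expiry): payoffs max(K−S,0) = 57.7353 36.8294 10.5900 0.0000 0.0000
k=3: (k=3,j=0): S=91.8045, K−S=47.8755, hold=47.4005 ⇒ V=47.8755 exercise | (k=3,j=1): S=115.2258, K−S=24.4542, hold=24.0800 ⇒ V=24.4542 exercise | (k=3,j=2): S=144.6224, K−S=0.0000, hold=5.4711 ⇒ V=5.4711 continue | (k=3,j=3): S=181.5186, K−S=0.0000, hold=0.0000 ⇒ V=0.0000 continue
k=2: (k=2,j=0): S=102.8506, K−S=36.8294, hold=36.4019 ⇒ V=36.8294 exercise | (k=2,j=1): S=129.0900, K−S=10.5900, hold=15.2442 ⇒ V=15.2442 continue | (k=2,j=2): S=162.0236, K−S=0.0000, hold=2.8265 ⇒ V=2.8265 continue
k=1: (k=1,j=0): S=115.2258, K−S=24.4542, hold=26.3007 ⇒ V=26.3007 continue | (k=1,j=1): S=144.6224, K−S=0.0000, hold=9.2242 ⇒ V=9.2242 continue
k=0: (k=0,j=0): S=129.0900, K−S=10.5900, hold=17.9889 ⇒ V=17.9889 continue

price = 17.9889
tree:
17.9889
26.3007 9.2242
36.8294 15.2442 2.8265
47.8755 24.4542 5.4711 0.0000
57.7353 36.8294 10.5900 0.0000 0.0000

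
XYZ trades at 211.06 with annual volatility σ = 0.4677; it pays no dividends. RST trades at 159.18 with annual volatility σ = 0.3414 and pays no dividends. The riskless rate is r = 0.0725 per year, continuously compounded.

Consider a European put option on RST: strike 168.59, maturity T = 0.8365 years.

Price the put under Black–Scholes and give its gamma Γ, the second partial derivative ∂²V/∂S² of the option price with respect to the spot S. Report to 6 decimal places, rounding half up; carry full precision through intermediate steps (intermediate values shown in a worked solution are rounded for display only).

σ√T = 0.3414·√0.8365 = 0.312246
d₁ = (ln(S/K) + (r+σ²/2)T) / (σ√T) = (ln(159.18/168.59) + (0.0725+0.3414²/2)·0.8365) / 0.312246 = (-0.057434 + 0.109395) / 0.312246 = 0.166410
d₂ = d₁ − σ√T = 0.166410 − 0.312246 = -0.145836
e^{−rT} = 0.941156
N(−d₁) = 0.433917,  N(−d₂) = 0.557974
Put price V = K·e^{−rT}·N(−d₂) − S·N(−d₁) = 88.533526 − 69.070924 = 19.462602
φ(d₁) = (1/√(2π))·e^{−d₁²/2} = 0.393457
Γ = φ(d₁) / (S·σ·√T) = 0.007916

price = 19.462602
Γ = 0.007916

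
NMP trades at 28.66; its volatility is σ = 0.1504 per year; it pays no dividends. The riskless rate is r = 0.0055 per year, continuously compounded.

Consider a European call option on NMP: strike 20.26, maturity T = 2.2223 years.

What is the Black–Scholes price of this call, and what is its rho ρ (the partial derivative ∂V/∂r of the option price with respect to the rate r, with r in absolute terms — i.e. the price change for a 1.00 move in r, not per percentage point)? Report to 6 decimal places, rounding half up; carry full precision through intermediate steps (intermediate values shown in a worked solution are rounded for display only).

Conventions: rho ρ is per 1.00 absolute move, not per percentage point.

price = 8.769899
ρ = 41.444132

σ√T = 0.1504·√2.2223 = 0.224207
d₁ = (ln(S/K) + (r+σ²/2)T) / (σ√T) = (ln(28.66/20.26) + (0.0055+0.1504²/2)·2.2223) / 0.224207 = (0.346854 + 0.037357) / 0.224207 = 1.713644
d₂ = d₁ − σ√T = 1.713644 − 0.224207 = 1.489437
e^{−rT} = 0.987852
N(d₁) = 0.956703,  N(d₂) = 0.931814
Call price V = S·N(d₁) − K·e^{−rT}·N(d₂) = 27.419106 − 18.649207 = 8.769899
ρ = K·T·e^{−rT}·N(d₂) = 41.444132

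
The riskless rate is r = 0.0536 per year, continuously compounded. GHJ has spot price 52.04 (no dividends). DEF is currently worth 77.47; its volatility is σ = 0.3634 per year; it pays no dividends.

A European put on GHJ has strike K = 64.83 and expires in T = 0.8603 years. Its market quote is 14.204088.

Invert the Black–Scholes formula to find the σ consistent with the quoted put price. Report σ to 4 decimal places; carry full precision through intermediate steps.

At σ = 0.3998 the Black–Scholes value reproduces the quote:
σ√T = 0.3998·√0.8603 = 0.370824
d₁ = (ln(S/K) + (r+σ²/2)T) / (σ√T) = (ln(52.04/64.83) + (0.0536+0.3998²/2)·0.8603) / 0.370824 = (-0.219756 + 0.114867) / 0.370824 = -0.282853
d₂ = d₁ − σ√T = -0.282853 − 0.370824 = -0.653677
e^{−rT} = 0.954935
N(−d₁) = 0.611355,  N(−d₂) = 0.743340
V = K·e^{−rT}·N(−d₂) − S·N(−d₁) = 46.019007 − 31.814920 = 14.204088 (matching the quote); vega is positive throughout, so no other σ reproduces this price

sigma = 0.3998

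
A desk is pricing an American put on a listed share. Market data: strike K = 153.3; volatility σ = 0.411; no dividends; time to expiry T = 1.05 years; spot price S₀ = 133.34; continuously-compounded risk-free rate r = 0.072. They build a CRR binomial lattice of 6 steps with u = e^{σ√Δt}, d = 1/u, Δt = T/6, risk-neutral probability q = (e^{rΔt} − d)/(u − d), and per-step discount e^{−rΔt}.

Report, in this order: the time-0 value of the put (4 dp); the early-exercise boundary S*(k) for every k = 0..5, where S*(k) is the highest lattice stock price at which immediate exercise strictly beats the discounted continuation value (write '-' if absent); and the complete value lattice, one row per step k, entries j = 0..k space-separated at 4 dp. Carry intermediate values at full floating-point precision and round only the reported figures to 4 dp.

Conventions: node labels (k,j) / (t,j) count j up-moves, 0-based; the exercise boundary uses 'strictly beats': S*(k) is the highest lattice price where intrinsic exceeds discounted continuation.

price = 30.5297
boundary = - - 94.5411 79.6069 94.5411 112.2770
tree:
30.5297
43.1383 18.3892
58.7589 28.2342 8.7698
73.6931 41.7418 15.1131 2.4927
86.2682 58.7589 25.3703 4.9869 0.0000
96.8568 73.6931 41.0230 9.9769 0.0000 0.0000
105.7729 86.2682 58.7589 19.9600 0.0000 0.0000 0.0000

Δt=0.17500  u=1.18760  d=0.84204  q=0.49381  discount=0.98748
step 6 (expiry): payoffs max(K−S,0) = 105.7729 86.2682 58.7589 19.9600 0.0000 0.0000 0.0000
step 5: (k=5,j=0): S=56.4432, K−S=96.8568, hold=94.9374 ⇒ V=96.8568 exercise | (k=5,j=1): S=79.6069, K−S=73.6931, hold=71.7736 ⇒ V=73.6931 exercise | (k=5,j=2): S=112.2770, K−S=41.0230, hold=39.1036 ⇒ V=41.0230 exercise | (k=5,j=3): S=158.3545, K−S=0.0000, hold=9.9769 ⇒ V=9.9769 continue | (k=5,j=4): S=223.3418, K−S=0.0000, hold=0.0000 ⇒ V=0.0000 continue | (k=5,j=5): S=314.9993, K−S=0.0000, hold=0.0000 ⇒ V=0.0000 continue  boundary S*=112.2770
step 4: (k=4,j=0): S=67.0318, K−S=86.2682, hold=84.3487 ⇒ V=86.2682 exercise | (k=4,j=1): S=94.5411, K−S=58.7589, hold=56.8394 ⇒ V=58.7589 exercise | (k=4,j=2): S=133.3400, K−S=19.9600, hold=25.3703 ⇒ V=25.3703 continue | (k=4,j=3): S=188.0616, K−S=0.0000, hold=4.9869 ⇒ V=4.9869 continue | (k=4,j=4): S=265.2405, K−S=0.0000, hold=0.0000 ⇒ V=0.0000 continue  boundary S*=94.5411
step 3: (k=3,j=0): S=79.6069, K−S=73.6931, hold=71.7736 ⇒ V=73.6931 exercise | (k=3,j=1): S=112.2770, K−S=41.0230, hold=41.7418 ⇒ V=41.7418 continue | (k=3,j=2): S=158.3545, K−S=0.0000, hold=15.1131 ⇒ V=15.1131 continue | (k=3,j=3): S=223.3418, K−S=0.0000, hold=2.4927 ⇒ V=2.4927 continue  boundary S*=79.6069
step 2: (k=2,j=0): S=94.5411, K−S=58.7589, hold=57.1899 ⇒ V=58.7589 exercise | (k=2,j=1): S=133.3400, K−S=19.9600, hold=28.2342 ⇒ V=28.2342 continue | (k=2,j=2): S=188.0616, K−S=0.0000, hold=8.7698 ⇒ V=8.7698 continue  boundary S*=94.5411
step 1: (k=1,j=0): S=112.2770, K−S=41.0230, hold=43.1383 ⇒ V=43.1383 continue | (k=1,j=1): S=158.3545, K−S=0.0000, hold=18.3892 ⇒ V=18.3892 continue  boundary S*=-
step 0: (k=0,j=0): S=133.3400, K−S=19.9600, hold=30.5297 ⇒ V=30.5297 continue  boundary S*=-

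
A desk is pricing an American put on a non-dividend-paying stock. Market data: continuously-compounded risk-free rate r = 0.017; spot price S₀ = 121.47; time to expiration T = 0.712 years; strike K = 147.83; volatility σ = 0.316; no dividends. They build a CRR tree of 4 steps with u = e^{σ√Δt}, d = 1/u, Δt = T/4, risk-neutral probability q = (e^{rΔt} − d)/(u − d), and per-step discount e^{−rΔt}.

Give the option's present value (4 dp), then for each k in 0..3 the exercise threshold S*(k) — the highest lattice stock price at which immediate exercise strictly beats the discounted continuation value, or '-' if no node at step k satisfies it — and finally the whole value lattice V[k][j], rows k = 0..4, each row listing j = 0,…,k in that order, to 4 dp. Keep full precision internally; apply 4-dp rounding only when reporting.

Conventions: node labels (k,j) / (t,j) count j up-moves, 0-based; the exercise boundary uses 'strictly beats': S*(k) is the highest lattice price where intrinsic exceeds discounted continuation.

price = 30.4181
boundary = - - 93.0397 106.3087
tree:
30.4181
41.9250 18.0474
54.7903 28.1441 7.1379
66.4031 41.5213 13.7170 0.0000
76.5664 54.7903 26.3600 0.0000 0.0000

params: Δt=0.17800 u=1.14262 d=0.87518 q=0.47805 e^(-rΔt)=0.99698
t_4 payoffs: 76.5664 54.7903 26.3600 0.0000 0.0000
t_3: node(3,0) S=81.4269 payoff=66.4031 vs cont=65.9564 → 66.4031 [stop]  node(3,1) S=106.3087 payoff=41.5213 vs cont=41.0747 → 41.5213 [stop]  node(3,2) S=138.7936 payoff=9.0364 vs cont=13.7170 → 13.7170 [wait]  node(3,3) S=181.2050 payoff=0.0000 vs cont=0.0000 → 0.0000 [wait]  ⇒ S*(3)=106.3087
t_2: node(2,0) S=93.0397 payoff=54.7903 vs cont=54.3436 → 54.7903 [stop]  node(2,1) S=121.4700 payoff=26.3600 vs cont=28.1441 → 28.1441 [wait]  node(2,2) S=158.5878 payoff=0.0000 vs cont=7.1379 → 7.1379 [wait]  ⇒ S*(2)=93.0397
t_1: node(1,0) S=106.3087 payoff=41.5213 vs cont=41.9250 → 41.9250 [wait]  node(1,1) S=138.7936 payoff=9.0364 vs cont=18.0474 → 18.0474 [wait]  ⇒ S*(1)=-
t_0: node(0,0) S=121.4700 payoff=26.3600 vs cont=30.4181 → 30.4181 [wait]  ⇒ S*(0)=-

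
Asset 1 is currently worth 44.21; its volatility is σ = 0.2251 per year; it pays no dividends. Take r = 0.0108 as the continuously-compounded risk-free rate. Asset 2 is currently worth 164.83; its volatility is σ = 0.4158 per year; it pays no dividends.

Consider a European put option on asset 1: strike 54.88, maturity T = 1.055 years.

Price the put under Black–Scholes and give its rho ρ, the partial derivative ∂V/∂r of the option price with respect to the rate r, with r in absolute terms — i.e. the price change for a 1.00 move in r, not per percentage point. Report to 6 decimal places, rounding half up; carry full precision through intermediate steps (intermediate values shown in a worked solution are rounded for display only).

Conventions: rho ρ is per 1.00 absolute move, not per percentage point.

price = 11.210667
ρ = -48.180091

σ√T = 0.2251·√1.055 = 0.231207
d₁ = (ln(S/K) + (r+σ²/2)T) / (σ√T) = (ln(44.21/54.88) + (0.0108+0.2251²/2)·1.055) / 0.231207 = (-0.216198 + 0.038122) / 0.231207 = -0.770198
d₂ = d₁ − σ√T = -0.770198 − 0.231207 = -1.001406
e^{−rT} = 0.988671
N(−d₁) = 0.779409,  N(−d₂) = 0.841685
Put price V = K·e^{−rT}·N(−d₂) − S·N(−d₁) = 45.668333 − 34.457666 = 11.210667
ρ = −K·T·e^{−rT}·N(−d₂) = -48.180091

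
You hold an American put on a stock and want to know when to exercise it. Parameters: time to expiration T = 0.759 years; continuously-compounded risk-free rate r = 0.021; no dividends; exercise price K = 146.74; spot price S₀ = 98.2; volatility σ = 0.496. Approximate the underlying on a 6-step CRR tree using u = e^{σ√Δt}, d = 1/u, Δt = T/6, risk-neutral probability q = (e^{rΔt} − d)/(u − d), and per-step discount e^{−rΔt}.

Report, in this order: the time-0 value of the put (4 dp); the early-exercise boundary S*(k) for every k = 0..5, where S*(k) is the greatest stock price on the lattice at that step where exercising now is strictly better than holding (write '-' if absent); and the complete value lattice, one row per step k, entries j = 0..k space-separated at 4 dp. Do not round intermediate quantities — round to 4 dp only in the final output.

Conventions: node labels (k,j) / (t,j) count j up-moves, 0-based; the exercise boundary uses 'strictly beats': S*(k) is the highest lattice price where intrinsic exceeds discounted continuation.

price = 52.0220
boundary = - - 69.0053 82.3184 98.2000 117.1456
tree:
52.0220
64.8135 37.5152
77.7347 50.2298 23.0140
88.8947 64.4216 34.0920 10.3239
98.2499 77.7347 48.5400 17.5648 2.0022
106.0920 88.8947 64.4216 29.5944 3.7420 0.0000
112.6659 98.2499 77.7347 48.5400 6.9936 0.0000 0.0000

Δt=0.12650  u=1.19293  d=0.83827  q=0.46351  discount=0.99735
step 6 (expiry): payoffs max(K−S,0) = 112.6659 98.2499 77.7347 48.5400 6.9936 0.0000 0.0000
step 5: (k=5,j=0): S=40.6480, K−S=106.0920, hold=105.7027 ⇒ V=106.0920 exercise | (k=5,j=1): S=57.8453, K−S=88.8947, hold=88.5054 ⇒ V=88.8947 exercise | (k=5,j=2): S=82.3184, K−S=64.4216, hold=64.0323 ⇒ V=64.4216 exercise | (k=5,j=3): S=117.1456, K−S=29.5944, hold=29.2051 ⇒ V=29.5944 exercise | (k=5,j=4): S=166.7075, K−S=0.0000, hold=3.7420 ⇒ V=3.7420 continue | (k=5,j=5): S=237.2380, K−S=0.0000, hold=0.0000 ⇒ V=0.0000 continue  boundary S*=117.1456
step 4: (k=4,j=0): S=48.4901, K−S=98.2499, hold=97.8606 ⇒ V=98.2499 exercise | (k=4,j=1): S=69.0053, K−S=77.7347, hold=77.3454 ⇒ V=77.7347 exercise | (k=4,j=2): S=98.2000, K−S=48.5400, hold=48.1507 ⇒ V=48.5400 exercise | (k=4,j=3): S=139.7464, K−S=6.9936, hold=17.5648 ⇒ V=17.5648 continue | (k=4,j=4): S=198.8702, K−S=0.0000, hold=2.0022 ⇒ V=2.0022 continue  boundary S*=98.2000
step 3: (k=3,j=0): S=57.8453, K−S=88.8947, hold=88.5054 ⇒ V=88.8947 exercise | (k=3,j=1): S=82.3184, K−S=64.4216, hold=64.0323 ⇒ V=64.4216 exercise | (k=3,j=2): S=117.1456, K−S=29.5944, hold=34.0920 ⇒ V=34.0920 continue | (k=3,j=3): S=166.7075, K−S=0.0000, hold=10.3239 ⇒ V=10.3239 continue  boundary S*=82.3184
step 2: (k=2,j=0): S=69.0053, K−S=77.7347, hold=77.3454 ⇒ V=77.7347 exercise | (k=2,j=1): S=98.2000, K−S=48.5400, hold=50.2298 ⇒ V=50.2298 continue | (k=2,j=2): S=139.7464, K−S=6.9936, hold=23.0140 ⇒ V=23.0140 continue  boundary S*=69.0053
step 1: (k=1,j=0): S=82.3184, K−S=64.4216, hold=64.8135 ⇒ V=64.8135 continue | (k=1,j=1): S=117.1456, K−S=29.5944, hold=37.5152 ⇒ V=37.5152 continue  boundary S*=-
step 0: (k=0,j=0): S=98.2000, K−S=48.5400, hold=52.0220 ⇒ V=52.0220 continue  boundary S*=-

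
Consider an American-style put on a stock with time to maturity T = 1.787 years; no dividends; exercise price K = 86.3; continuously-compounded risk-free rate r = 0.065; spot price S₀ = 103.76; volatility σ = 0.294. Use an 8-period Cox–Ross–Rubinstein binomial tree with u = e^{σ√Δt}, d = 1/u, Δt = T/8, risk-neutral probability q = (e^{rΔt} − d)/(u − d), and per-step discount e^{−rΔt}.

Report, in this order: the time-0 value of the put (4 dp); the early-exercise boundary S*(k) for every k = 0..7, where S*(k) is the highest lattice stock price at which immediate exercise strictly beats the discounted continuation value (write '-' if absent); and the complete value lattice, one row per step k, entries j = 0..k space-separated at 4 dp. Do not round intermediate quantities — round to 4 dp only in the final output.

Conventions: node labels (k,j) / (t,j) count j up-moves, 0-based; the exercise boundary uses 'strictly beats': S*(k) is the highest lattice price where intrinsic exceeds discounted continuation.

price = 5.1212
boundary = - - - - 59.5176 51.7964 59.5176 68.3899
tree:
5.1212
8.1032 2.4885
12.4786 4.2571 0.9117
18.6181 7.1131 1.7174 0.1871
26.7824 11.5403 3.1908 0.3937 0.0000
34.5036 18.0277 5.8243 0.8283 0.0000 0.0000
41.2231 26.7824 10.3835 1.7428 0.0000 0.0000 0.0000
47.0710 34.5036 17.9101 3.6669 0.0000 0.0000 0.0000 0.0000
52.1602 41.2231 26.7824 7.7153 0.0000 0.0000 0.0000 0.0000 0.0000

Δt=0.22337  u=1.14907  d=0.87027  q=0.51778  discount=0.98559
step 8 (expiry): payoffs max(K−S,0) = 52.1602 41.2231 26.7824 7.7153 0.0000 0.0000 0.0000 0.0000 0.0000
step 7: (k=7,j=0): S=39.2290, K−S=47.0710, hold=45.8270 ⇒ V=47.0710 exercise | (k=7,j=1): S=51.7964, K−S=34.5036, hold=33.2596 ⇒ V=34.5036 exercise | (k=7,j=2): S=68.3899, K−S=17.9101, hold=16.6662 ⇒ V=17.9101 exercise | (k=7,j=3): S=90.2992, K−S=0.0000, hold=3.6669 ⇒ V=3.6669 continue | (k=7,j=4): S=119.2274, K−S=0.0000, hold=0.0000 ⇒ V=0.0000 continue | (k=7,j=5): S=157.4230, K−S=0.0000, hold=0.0000 ⇒ V=0.0000 continue | (k=7,j=6): S=207.8549, K−S=0.0000, hold=0.0000 ⇒ V=0.0000 continue | (k=7,j=7): S=274.4431, K−S=0.0000, hold=0.0000 ⇒ V=0.0000 continue  boundary S*=68.3899
step 6: (k=6,j=0): S=45.0769, K−S=41.2231, hold=39.9792 ⇒ V=41.2231 exercise | (k=6,j=1): S=59.5176, K−S=26.7824, hold=25.5384 ⇒ V=26.7824 exercise | (k=6,j=2): S=78.5847, K−S=7.7153, hold=10.3835 ⇒ V=10.3835 continue | (k=6,j=3): S=103.7600, K−S=0.0000, hold=1.7428 ⇒ V=1.7428 continue | (k=6,j=4): S=137.0005, K−S=0.0000, hold=0.0000 ⇒ V=0.0000 continue | (k=6,j=5): S=180.8899, K−S=0.0000, hold=0.0000 ⇒ V=0.0000 continue | (k=6,j=6): S=238.8396, K−S=0.0000, hold=0.0000 ⇒ V=0.0000 continue  boundary S*=59.5176
step 5: (k=5,j=0): S=51.7964, K−S=34.5036, hold=33.2596 ⇒ V=34.5036 exercise | (k=5,j=1): S=68.3899, K−S=17.9101, hold=18.0277 ⇒ V=18.0277 continue | (k=5,j=2): S=90.2992, K−S=0.0000, hold=5.8243 ⇒ V=5.8243 continue | (k=5,j=3): S=119.2274, K−S=0.0000, hold=0.8283 ⇒ V=0.8283 continue | (k=5,j=4): S=157.4230, K−S=0.0000, hold=0.0000 ⇒ V=0.0000 continue | (k=5,j=5): S=207.8549, K−S=0.0000, hold=0.0000 ⇒ V=0.0000 continue  boundary S*=51.7964
step 4: (k=4,j=0): S=59.5176, K−S=26.7824, hold=25.5984 ⇒ V=26.7824 exercise | (k=4,j=1): S=78.5847, K−S=7.7153, hold=11.5403 ⇒ V=11.5403 continue | (k=4,j=2): S=103.7600, K−S=0.0000, hold=3.1908 ⇒ V=3.1908 continue | (k=4,j=3): S=137.0005, K−S=0.0000, hold=0.3937 ⇒ V=0.3937 continue | (k=4,j=4): S=180.8899, K−S=0.0000, hold=0.0000 ⇒ V=0.0000 continue  boundary S*=59.5176
step 3: (k=3,j=0): S=68.3899, K−S=17.9101, hold=18.6181 ⇒ V=18.6181 continue | (k=3,j=1): S=90.2992, K−S=0.0000, hold=7.1131 ⇒ V=7.1131 continue | (k=3,j=2): S=119.2274, K−S=0.0000, hold=1.7174 ⇒ V=1.7174 continue | (k=3,j=3): S=157.4230, K−S=0.0000, hold=0.1871 ⇒ V=0.1871 continue  boundary S*=-
step 2: (k=2,j=0): S=78.5847, K−S=7.7153, hold=12.4786 ⇒ V=12.4786 continue | (k=2,j=1): S=103.7600, K−S=0.0000, hold=4.2571 ⇒ V=4.2571 continue | (k=2,j=2): S=137.0005, K−S=0.0000, hold=0.9117 ⇒ V=0.9117 continue  boundary S*=-
step 1: (k=1,j=0): S=90.2992, K−S=0.0000, hold=8.1032 ⇒ V=8.1032 continue | (k=1,j=1): S=119.2274, K−S=0.0000, hold=2.4885 ⇒ V=2.4885 continue  boundary S*=-
step 0: (k=0,j=0): S=103.7600, K−S=0.0000, hold=5.1212 ⇒ V=5.1212 continue  boundary S*=-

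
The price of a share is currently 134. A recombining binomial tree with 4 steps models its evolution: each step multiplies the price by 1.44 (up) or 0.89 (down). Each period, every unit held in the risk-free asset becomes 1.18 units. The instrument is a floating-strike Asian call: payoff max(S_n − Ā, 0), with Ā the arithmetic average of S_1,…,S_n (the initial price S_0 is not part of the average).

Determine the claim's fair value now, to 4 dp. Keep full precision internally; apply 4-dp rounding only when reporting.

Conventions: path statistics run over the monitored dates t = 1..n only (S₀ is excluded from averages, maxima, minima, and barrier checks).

price = 29.6036

Risk-neutral up-probability p* = (R−d)/(u−d) = (1.18−0.89)/(1.44−0.89) = 0.5273; the claim prices as the p*-weighted sum of path payoffs discounted by R^4.
Enumerate all 2^4 = 16 price paths (U = up ×1.44, D = down ×0.89); each path with k up-moves has probability p*^k·(1−p*)^(4−k).
DDDD: Ā=100.9855, payoff=0.0000, prob=0.049939
UDDD: Ā=163.3922, payoff=0.0000, prob=0.055702
DUDD: Ā=144.9672, payoff=0.0000, prob=0.055702
UUDD: Ā=234.5537, payoff=0.0000, prob=0.062129
DDUD: Ā=128.5690, payoff=7.4619, prob=0.055702
UDUD: Ā=208.0217, payoff=12.0731, prob=0.062129
DUUD: Ā=189.5967, payoff=30.4981, prob=0.062129
UUUD: Ā=306.7632, payoff=49.3453, prob=0.069297
DDDU: Ā=113.9745, payoff=22.0563, prob=0.055702
UDDU: Ā=184.4082, payoff=35.6866, prob=0.062129
DUDU: Ā=165.9832, payoff=54.1116, prob=0.062129
UUDU: Ā=268.5571, payoff=87.5514, prob=0.069297
DDUU: Ā=149.5850, payoff=70.5099, prob=0.062129
UDUU: Ā=242.0251, payoff=114.0834, prob=0.069297
DUUU: Ā=223.6001, payoff=132.5084, prob=0.069297
UUUU: Ā=361.7799, payoff=214.3955, prob=0.077293
Price = Σ prob·payoff / R^4 = 57.394863 / 1.938778 = 29.6036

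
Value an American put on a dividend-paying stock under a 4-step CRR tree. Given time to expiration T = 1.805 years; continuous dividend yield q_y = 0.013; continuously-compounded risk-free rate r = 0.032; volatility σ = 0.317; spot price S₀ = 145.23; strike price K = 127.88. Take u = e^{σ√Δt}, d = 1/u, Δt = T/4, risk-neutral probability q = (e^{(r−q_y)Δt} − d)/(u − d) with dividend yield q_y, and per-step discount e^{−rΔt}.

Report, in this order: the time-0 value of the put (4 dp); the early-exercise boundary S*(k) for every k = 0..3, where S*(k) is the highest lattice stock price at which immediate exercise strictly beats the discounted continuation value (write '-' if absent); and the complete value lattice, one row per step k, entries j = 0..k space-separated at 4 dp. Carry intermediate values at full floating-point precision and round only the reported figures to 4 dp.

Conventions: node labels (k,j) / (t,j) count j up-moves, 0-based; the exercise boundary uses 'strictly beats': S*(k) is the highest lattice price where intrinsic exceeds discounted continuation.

price = 14.0350
boundary = - - - 76.6679
tree:
14.0350
22.5221 4.7867
34.8878 9.1119 0.0000
51.2121 17.3451 0.0000 0.0000
65.9170 33.0175 0.0000 0.0000 0.0000

Δt=0.45125, u=1.23732, d=0.80820, q=0.46703, disc=e^(-rΔt)=0.98566
k=4 terminal: V=max(K-S,0) → 65.9170 33.0175 0.0000 0.0000 0.0000
k=3: j=0 S=76.6679 intr=51.2121 cont=49.8272 V=51.2121[EX]; j=1 S=117.3749 intr=10.5051 cont=17.3451 V=17.3451[hold]; j=2 S=179.6955 intr=0.0000 cont=0.0000 V=0.0000[hold]; j=3 S=275.1054 intr=0.0000 cont=0.0000 V=0.0000[hold]  S*(3)=76.6679
k=2: j=0 S=94.8625 intr=33.0175 cont=34.8878 V=34.8878[hold]; j=1 S=145.2300 intr=0.0000 cont=9.1119 V=9.1119[hold]; j=2 S=222.3403 intr=0.0000 cont=0.0000 V=0.0000[hold]  S*(2)=-
k=1: j=0 S=117.3749 intr=10.5051 cont=22.5221 V=22.5221[hold]; j=1 S=179.6955 intr=0.0000 cont=4.7867 V=4.7867[hold]  S*(1)=-
k=0: j=0 S=145.2300 intr=0.0000 cont=14.0350 V=14.0350[hold]  S*(0)=-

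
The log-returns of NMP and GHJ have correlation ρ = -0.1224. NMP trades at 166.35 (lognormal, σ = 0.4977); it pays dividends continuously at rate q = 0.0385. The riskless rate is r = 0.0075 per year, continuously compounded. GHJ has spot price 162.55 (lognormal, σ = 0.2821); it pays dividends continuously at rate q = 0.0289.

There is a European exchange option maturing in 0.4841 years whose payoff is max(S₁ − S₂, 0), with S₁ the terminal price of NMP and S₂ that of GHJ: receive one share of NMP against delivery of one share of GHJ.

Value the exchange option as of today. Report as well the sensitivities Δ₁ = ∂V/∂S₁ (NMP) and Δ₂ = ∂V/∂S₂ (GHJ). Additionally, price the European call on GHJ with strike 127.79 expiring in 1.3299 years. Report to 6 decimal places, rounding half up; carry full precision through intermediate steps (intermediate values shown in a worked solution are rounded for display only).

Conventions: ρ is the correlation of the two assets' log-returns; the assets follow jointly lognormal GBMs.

exchange price = 28.329513
Δ1 = 0.588915
Δ2 = -0.428401
price(GHJ call K=127.79) = 36.933953

σ_eff = √(σ₁² + σ₂² − 2ρσ₁σ₂) = √(0.4977² + 0.2821² − 2·-0.1224·0.4977·0.2821) = 0.601378
d₁ = (ln(S₁/S₂) + (q₂ − q₁ + σ_eff²/2)T) / (σ_eff√T) = (ln(166.35/162.55) + (0.0289 − 0.0385 + 0.180828)·0.4841) / 0.418423 = 0.253332
d₂ = d₁ − σ_eff√T = 0.253332 − 0.418423 = -0.165091
N(d₁) = 0.599994,  N(d₂) = 0.434436
V = S₁·e^{−q₁T}·N(d₁) − S₂·e^{−q₂T}·N(d₂) = 97.966021 − 69.636508 = 28.329513
Δ₁ = e^{−q₁T}·N(d₁) = 0.588915;  Δ₂ = −e^{−q₂T}·N(d₂) = -0.428401
[vanilla: GHJ call K=127.79]
σ√T = 0.2821·√1.3299 = 0.325321
d₁ = (ln(S/K) + (r−q+σ²/2)T) / (σ√T) = (ln(162.55/127.79) + (0.0075−0.0289+0.2821²/2)·1.3299) / 0.325321 = (0.240597 + 0.024457) / 0.325321 = 0.814747
d₂ = d₁ − σ√T = 0.814747 − 0.325321 = 0.489425
e^{−rT} = 0.990075
e^{−qT} = 0.962295
N(d₁) = 0.792391,  N(d₂) = 0.687730
price = S·e^{−qT}·N(d₁) − K·e^{−rT}·N(d₂) = 123.946699 − 87.012747 = 36.933953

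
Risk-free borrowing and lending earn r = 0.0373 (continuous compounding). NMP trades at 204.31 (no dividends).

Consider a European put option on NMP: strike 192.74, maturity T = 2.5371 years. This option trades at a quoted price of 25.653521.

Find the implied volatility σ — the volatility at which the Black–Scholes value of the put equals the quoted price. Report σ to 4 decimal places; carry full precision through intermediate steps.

At σ = 0.3226 the Black–Scholes value reproduces the quote:
σ√T = 0.3226·√2.5371 = 0.513846
d₁ = (ln(S/K) + (r+σ²/2)T) / (σ√T) = (ln(204.31/192.74) + (0.0373+0.3226²/2)·2.5371) / 0.513846 = (0.058296 + 0.226653) / 0.513846 = 0.554542
d₂ = d₁ − σ√T = 0.554542 − 0.513846 = 0.040695
e^{−rT} = 0.909706
N(−d₁) = 0.289604,  N(−d₂) = 0.483769
V = K·e^{−rT}·N(−d₂) − S·N(−d₁) = 84.822538 − 59.169016 = 25.653521 (the quoted price), and the Black–Scholes price is strictly increasing in σ, so σ is unique

sigma = 0.3226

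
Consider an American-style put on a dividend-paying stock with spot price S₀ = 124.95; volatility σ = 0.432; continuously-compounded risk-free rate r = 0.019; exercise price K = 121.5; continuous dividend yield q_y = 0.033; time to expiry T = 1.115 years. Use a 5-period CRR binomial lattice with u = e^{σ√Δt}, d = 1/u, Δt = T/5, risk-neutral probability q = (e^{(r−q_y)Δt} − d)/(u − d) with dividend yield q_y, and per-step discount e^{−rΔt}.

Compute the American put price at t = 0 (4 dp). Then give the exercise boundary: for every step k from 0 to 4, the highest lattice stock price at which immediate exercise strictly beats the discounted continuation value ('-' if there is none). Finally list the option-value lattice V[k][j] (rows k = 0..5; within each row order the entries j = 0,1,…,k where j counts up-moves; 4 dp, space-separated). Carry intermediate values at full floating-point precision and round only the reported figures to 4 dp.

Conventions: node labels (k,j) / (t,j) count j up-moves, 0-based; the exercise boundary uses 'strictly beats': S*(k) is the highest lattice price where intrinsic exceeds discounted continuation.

Δt=0.22300, u=1.22630, d=0.81546, q=0.44159, disc=e^(-rΔt)=0.99577
k=5 terminal: V=max(K-S,0) → 76.4443 53.7445 19.6083 0.0000 0.0000 0.0000
k=4: j=0 S=55.2519 intr=66.2481 cont=66.1395 V=66.2481[EX]; j=1 S=83.0886 intr=38.4114 cont=38.5069 V=38.5069[hold]; j=2 S=124.9500 intr=0.0000 cont=10.9032 V=10.9032[hold]; j=3 S=187.9018 intr=0.0000 cont=0.0000 V=0.0000[hold]; j=4 S=282.5696 intr=0.0000 cont=0.0000 V=0.0000[hold]  S*(4)=55.2519
k=3: j=0 S=67.7555 intr=53.7445 cont=53.7696 V=53.7696[hold]; j=1 S=101.8917 intr=19.6083 cont=26.2061 V=26.2061[hold]; j=2 S=153.2264 intr=0.0000 cont=6.0627 V=6.0627[hold]; j=3 S=230.4242 intr=0.0000 cont=0.0000 V=0.0000[hold]  S*(3)=-
k=2: j=0 S=83.0886 intr=38.4114 cont=41.4220 V=41.4220[hold]; j=1 S=124.9500 intr=0.0000 cont=17.2378 V=17.2378[hold]; j=2 S=187.9018 intr=0.0000 cont=3.3712 V=3.3712[hold]  S*(2)=-
k=1: j=0 S=101.8917 intr=19.6083 cont=30.6126 V=30.6126[hold]; j=1 S=153.2264 intr=0.0000 cont=11.0675 V=11.0675[hold]  S*(1)=-
k=0: j=0 S=124.9500 intr=0.0000 cont=21.8888 V=21.8888[hold]  S*(0)=-

price = 21.8888
boundary = - - - - 55.2519
tree:
21.8888
30.6126 11.0675
41.4220 17.2378 3.3712
53.7696 26.2061 6.0627 0.0000
66.2481 38.5069 10.9032 0.0000 0.0000
76.4443 53.7445 19.6083 0.0000 0.0000 0.0000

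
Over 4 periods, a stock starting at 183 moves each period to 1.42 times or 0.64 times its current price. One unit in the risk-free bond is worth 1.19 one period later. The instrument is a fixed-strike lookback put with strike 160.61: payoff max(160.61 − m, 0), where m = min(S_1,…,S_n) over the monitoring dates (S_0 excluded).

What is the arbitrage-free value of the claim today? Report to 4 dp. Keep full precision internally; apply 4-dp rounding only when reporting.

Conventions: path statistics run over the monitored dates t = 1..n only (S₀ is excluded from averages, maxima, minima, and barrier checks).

price = 11.7767

No-arbitrage gives p* = (R−d)/(u−d) = 0.7051: enumerate every path, weight its payoff by its p*-probability, and discount by R^4.
Enumerate all 2^4 = 16 price paths (U = up ×1.42, D = down ×0.64); each path with k up-moves has probability p*^k·(1−p*)^(4−k).
DDDD: m=30.7023, payoff=129.9077, prob=0.007560
UDDD: m=68.1207, payoff=92.4893, prob=0.018079
DUDD: m=68.1207, payoff=92.4893, prob=0.018079
UUDD: m=151.1429, payoff=9.4671, prob=0.043232
DDUD: m=68.1207, payoff=92.4893, prob=0.018079
UDUD: m=151.1429, payoff=9.4671, prob=0.043232
DUUD: m=117.1200, payoff=43.4900, prob=0.043232
UUUD: m=259.8600, payoff=0.0000, prob=0.103380
DDDU: m=47.9724, payoff=112.6376, prob=0.018079
UDDU: m=106.4387, payoff=54.1713, prob=0.043232
DUDU: m=106.4387, payoff=54.1713, prob=0.043232
UUDU: m=236.1608, payoff=0.0000, prob=0.103380
DDUU: m=74.9568, payoff=85.6532, prob=0.043232
UDUU: m=166.3104, payoff=0.0000, prob=0.103380
DUUU: m=117.1200, payoff=43.4900, prob=0.103380
UUUU: m=259.8600, payoff=0.0000, prob=0.247214
Price = Σ prob·payoff / R^4 = 23.616228 / 2.005339 = 11.7767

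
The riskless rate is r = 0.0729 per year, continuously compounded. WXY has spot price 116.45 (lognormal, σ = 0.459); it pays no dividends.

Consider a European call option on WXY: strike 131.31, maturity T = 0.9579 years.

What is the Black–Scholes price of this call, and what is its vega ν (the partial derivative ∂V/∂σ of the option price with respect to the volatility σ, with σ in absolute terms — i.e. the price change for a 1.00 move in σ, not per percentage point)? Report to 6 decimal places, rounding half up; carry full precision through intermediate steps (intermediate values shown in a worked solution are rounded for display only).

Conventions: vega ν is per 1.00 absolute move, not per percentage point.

price = 18.358135
ν = 45.180457

σ√T = 0.459·√0.9579 = 0.449234
d₁ = (ln(S/K) + (r+σ²/2)T) / (σ√T) = (ln(116.45/131.31) + (0.0729+0.459²/2)·0.9579) / 0.449234 = (-0.120099 + 0.170737) / 0.449234 = 0.112720
d₂ = d₁ − σ√T = 0.112720 − 0.449234 = -0.336514
e^{−rT} = 0.932551
N(d₁) = 0.544874,  N(d₂) = 0.368242
Call price V = S·N(d₁) − K·e^{−rT}·N(d₂) = 63.450541 − 45.092407 = 18.358135
φ(d₁) = (1/√(2π))·e^{−d₁²/2} = 0.396416
ν = S·φ(d₁)·√T = 45.180457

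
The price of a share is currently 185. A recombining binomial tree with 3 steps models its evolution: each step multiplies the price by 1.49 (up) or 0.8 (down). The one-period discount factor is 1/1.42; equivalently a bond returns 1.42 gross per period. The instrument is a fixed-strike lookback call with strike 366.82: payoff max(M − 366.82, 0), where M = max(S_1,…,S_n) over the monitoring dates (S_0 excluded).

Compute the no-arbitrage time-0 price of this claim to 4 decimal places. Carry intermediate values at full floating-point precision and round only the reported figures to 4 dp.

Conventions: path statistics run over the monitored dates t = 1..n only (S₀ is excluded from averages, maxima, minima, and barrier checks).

Under the martingale measure an up-move has probability p* = 0.8986; value the claim as the probability-weighted average of per-path payoffs, discounted 3 periods at R = 1.42.
Enumerate all 2^3 = 8 price paths (U = up ×1.49, D = down ×0.8); each path with k up-moves has probability p*^k·(1−p*)^(3−k).
DDD: M=148.0000, payoff=0.0000, prob=0.001044
UDD: M=275.6500, payoff=0.0000, prob=0.009248
DUD: M=220.5200, payoff=0.0000, prob=0.009248
UUD: M=410.7185, payoff=43.8985, prob=0.081909
DDU: M=176.4160, payoff=0.0000, prob=0.009248
UDU: M=328.5748, payoff=0.0000, prob=0.081909
DUU: M=328.5748, payoff=0.0000, prob=0.081909
UUU: M=611.9706, payoff=245.1506, prob=0.725484
Price = Σ prob·payoff / R^3 = 181.448498 / 2.863288 = 63.3707

price = 63.3707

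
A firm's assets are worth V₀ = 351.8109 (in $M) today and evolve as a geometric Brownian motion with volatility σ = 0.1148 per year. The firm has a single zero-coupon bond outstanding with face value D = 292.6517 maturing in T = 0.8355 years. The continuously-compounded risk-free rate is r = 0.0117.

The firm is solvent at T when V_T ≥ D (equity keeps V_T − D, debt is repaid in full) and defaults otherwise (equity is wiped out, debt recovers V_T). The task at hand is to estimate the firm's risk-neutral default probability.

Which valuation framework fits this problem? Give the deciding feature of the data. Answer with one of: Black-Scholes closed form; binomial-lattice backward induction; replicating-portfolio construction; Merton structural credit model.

framework: Merton structural credit model

Key observation: the data describe a firm's assets (V₀ = 351.8109, GBM) and a single zero-coupon debt of face 292.6517, so credit quantities follow from equity-as-call in the structural model.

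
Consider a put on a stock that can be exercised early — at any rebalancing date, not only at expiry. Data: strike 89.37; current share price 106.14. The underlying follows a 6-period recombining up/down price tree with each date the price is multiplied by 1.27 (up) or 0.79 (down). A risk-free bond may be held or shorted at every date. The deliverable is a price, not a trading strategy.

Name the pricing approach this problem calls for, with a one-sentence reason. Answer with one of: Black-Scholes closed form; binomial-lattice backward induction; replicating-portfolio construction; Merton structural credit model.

framework: binomial-lattice backward induction

Key observation: the defining feature is the embedded early-exercise option across 6 discrete dates on the spot-106.14 tree; pricing the strike-89.37 put means working backward with an exercise test at every node.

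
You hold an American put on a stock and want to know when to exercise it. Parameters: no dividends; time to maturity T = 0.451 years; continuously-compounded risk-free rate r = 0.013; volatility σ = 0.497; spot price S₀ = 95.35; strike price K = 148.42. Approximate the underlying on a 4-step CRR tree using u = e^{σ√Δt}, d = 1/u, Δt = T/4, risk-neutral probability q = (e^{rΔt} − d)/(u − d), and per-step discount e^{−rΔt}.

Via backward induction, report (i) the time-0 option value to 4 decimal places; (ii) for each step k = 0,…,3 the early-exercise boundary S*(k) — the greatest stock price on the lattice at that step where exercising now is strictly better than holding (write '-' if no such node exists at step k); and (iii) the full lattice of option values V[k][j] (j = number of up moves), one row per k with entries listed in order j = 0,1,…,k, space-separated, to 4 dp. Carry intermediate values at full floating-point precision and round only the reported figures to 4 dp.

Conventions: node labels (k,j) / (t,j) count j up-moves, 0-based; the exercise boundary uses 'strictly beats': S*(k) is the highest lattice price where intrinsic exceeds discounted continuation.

price = 54.3919
boundary = - 80.6945 95.3500 112.6672
tree:
54.3919
67.7255 39.0841
80.1284 53.0700 22.9703
90.6250 67.7255 35.7528 8.2028
99.5082 80.1284 53.0700 15.2905 0.0000

Δt=0.11275, u=1.18162, d=0.84630, q=0.46275, disc=e^(-rΔt)=0.99854
k=4 terminal: V=max(K-S,0) → 99.5082 80.1284 53.0700 15.2905 0.0000
k=3: j=0 S=57.7950 intr=90.6250 cont=90.4076 V=90.6250[EX]; j=1 S=80.6945 intr=67.7255 cont=67.5081 V=67.7255[EX]; j=2 S=112.6672 intr=35.7528 cont=35.5354 V=35.7528[EX]; j=3 S=157.3081 intr=0.0000 cont=8.2028 V=8.2028[hold]  S*(3)=112.6672
k=2: j=0 S=68.2916 intr=80.1284 cont=79.9110 V=80.1284[EX]; j=1 S=95.3500 intr=53.0700 cont=52.8526 V=53.0700[EX]; j=2 S=133.1295 intr=15.2905 cont=22.9703 V=22.9703[hold]  S*(2)=95.3500
k=1: j=0 S=80.6945 intr=67.7255 cont=67.5081 V=67.7255[EX]; j=1 S=112.6672 intr=35.7528 cont=39.0841 V=39.0841[hold]  S*(1)=80.6945
k=0: j=0 S=95.3500 intr=53.0700 cont=54.3919 V=54.3919[hold]  S*(0)=-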